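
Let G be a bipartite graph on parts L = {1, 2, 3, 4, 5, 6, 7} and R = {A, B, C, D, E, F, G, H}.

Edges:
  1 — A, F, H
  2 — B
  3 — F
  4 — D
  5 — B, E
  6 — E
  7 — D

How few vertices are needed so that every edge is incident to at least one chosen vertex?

A maximum matching has 5 edges (e.g. 1–H, 2–B, 3–F, 4–D, 5–E).
By König's theorem the minimum vertex cover has the same size. One such cover is {1, 3, B, D, E}.

5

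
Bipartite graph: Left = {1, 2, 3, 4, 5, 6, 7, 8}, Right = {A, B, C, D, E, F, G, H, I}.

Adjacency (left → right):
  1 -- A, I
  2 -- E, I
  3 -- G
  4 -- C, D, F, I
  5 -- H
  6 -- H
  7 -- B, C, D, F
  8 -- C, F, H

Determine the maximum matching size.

7

One maximum matching: 1-I, 2-E, 3-G, 4-C, 5-H, 7-B, 8-F.
The set {5, 6} has only 1 neighbour ({H}), so by Hall's theorem at most 7 of the 8 left vertices can be matched.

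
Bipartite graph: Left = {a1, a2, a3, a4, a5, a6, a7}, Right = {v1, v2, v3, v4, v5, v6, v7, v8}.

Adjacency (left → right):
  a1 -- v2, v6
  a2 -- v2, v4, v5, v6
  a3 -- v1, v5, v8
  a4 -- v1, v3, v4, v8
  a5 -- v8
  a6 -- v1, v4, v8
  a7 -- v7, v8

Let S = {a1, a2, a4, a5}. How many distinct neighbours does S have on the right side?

7

The union of neighbours of {a1, a2, a4, a5} is {v1, v2, v3, v4, v5, v6, v8}, which has 7 elements.
Since |N(S)| = 7 ≥ |S| = 4, Hall's condition holds for this subset.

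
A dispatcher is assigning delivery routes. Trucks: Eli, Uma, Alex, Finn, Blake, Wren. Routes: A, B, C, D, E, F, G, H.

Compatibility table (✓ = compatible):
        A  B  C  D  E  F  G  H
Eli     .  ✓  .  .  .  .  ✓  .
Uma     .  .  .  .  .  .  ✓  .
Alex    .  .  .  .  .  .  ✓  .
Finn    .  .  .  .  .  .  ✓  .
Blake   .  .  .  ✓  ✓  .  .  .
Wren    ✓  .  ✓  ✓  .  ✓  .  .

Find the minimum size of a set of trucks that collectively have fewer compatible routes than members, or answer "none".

2

Take S = {Uma, Alex}. Its neighbourhood is {G}, so |N(S)| = 1 < |S| = 2.
No single vertex violates Hall's condition since each has at least one neighbour, so 2 is the minimum.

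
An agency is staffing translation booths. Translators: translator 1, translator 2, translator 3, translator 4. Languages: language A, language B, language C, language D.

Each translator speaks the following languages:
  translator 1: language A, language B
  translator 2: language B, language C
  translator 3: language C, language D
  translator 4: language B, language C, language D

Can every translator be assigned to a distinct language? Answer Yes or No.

For example, pair translator 1-language A, translator 2-language B, translator 3-language C, translator 4-language D.
All 4 translators are covered.

Yes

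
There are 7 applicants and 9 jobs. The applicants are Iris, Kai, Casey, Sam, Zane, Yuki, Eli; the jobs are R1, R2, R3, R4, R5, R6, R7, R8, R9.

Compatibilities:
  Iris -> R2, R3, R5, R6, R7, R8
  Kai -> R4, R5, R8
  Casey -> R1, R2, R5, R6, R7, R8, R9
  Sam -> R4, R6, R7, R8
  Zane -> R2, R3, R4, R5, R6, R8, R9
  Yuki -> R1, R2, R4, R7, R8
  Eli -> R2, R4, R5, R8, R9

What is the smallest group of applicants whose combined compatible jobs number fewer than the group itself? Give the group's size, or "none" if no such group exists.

none

A matching saturating every applicant exists, for instance Iris→R3, Kai→R8, Casey→R2, Sam→R7, Zane→R6, Yuki→R4, Eli→R9.
By Hall's marriage theorem, this means |N(S)| ≥ |S| for every subset S, so no violating subset exists.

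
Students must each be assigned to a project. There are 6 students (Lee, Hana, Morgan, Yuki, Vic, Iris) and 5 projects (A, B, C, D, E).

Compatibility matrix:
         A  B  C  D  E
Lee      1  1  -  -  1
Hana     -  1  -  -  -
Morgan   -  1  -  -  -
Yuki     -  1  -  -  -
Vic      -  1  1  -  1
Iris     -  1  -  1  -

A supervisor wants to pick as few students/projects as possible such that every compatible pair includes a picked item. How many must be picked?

The 4 edges Lee–A, Hana–B, Vic–E, Iris–D form a matching, so any vertex cover needs at least 4 vertices (one per matched edge).
Conversely {Lee, Vic, Iris, B} meets every edge and has exactly 4 vertices, so 4 is optimal.

4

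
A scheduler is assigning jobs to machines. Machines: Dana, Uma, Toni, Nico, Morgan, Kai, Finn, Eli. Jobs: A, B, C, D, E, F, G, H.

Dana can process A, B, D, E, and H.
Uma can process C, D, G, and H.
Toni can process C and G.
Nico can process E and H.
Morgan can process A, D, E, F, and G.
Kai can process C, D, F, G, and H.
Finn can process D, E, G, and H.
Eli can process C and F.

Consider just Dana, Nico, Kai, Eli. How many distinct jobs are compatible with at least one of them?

The union of neighbours of {Dana, Nico, Kai, Eli} is {A, B, C, D, E, F, G, H}, which has 8 elements.
Since |N(S)| = 8 ≥ |S| = 4, Hall's condition holds for this subset.

8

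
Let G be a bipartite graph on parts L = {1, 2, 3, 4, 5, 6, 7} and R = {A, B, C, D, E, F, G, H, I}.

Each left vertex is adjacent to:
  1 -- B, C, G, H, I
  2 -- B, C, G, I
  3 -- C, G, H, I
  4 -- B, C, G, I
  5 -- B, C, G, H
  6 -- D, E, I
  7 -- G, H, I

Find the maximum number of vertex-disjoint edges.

A valid assignment of size 6: 1–I, 2–G, 3–H, 4–C, 5–B, 6–E.
The set {1, 2, 3, 4, 5, 7} has only 5 neighbours ({B, C, G, H, I}), so by Hall's theorem at most 6 of the 7 left vertices can be matched.

6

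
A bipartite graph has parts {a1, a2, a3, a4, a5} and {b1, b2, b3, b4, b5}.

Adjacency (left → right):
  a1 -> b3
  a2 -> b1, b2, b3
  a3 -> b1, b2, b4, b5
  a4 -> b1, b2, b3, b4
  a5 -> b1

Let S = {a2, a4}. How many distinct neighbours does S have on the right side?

4

The union of neighbours of {a2, a4} is {b1, b2, b3, b4}, which has 4 elements.
Since |N(S)| = 4 ≥ |S| = 2, Hall's condition holds for this subset.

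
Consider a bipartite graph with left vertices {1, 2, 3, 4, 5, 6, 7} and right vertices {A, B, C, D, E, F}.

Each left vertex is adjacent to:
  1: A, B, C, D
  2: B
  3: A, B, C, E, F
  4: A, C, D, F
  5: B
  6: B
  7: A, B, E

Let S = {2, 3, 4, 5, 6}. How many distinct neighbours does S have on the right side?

The union of neighbours of {2, 3, 4, 5, 6} is {A, B, C, D, E, F}, which has 6 elements.
Since |N(S)| = 6 ≥ |S| = 5, Hall's condition holds for this subset.

6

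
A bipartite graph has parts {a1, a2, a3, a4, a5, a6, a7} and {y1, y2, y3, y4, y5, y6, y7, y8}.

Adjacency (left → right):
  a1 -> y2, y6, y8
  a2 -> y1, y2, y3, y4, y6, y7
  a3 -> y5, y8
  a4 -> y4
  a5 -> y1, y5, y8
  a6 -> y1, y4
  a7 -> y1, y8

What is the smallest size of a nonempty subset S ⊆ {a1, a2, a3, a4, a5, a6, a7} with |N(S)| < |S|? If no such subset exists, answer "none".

5

Take S = {a3, a4, a5, a6, a7}. Its neighbourhood is {y1, y4, y5, y8}, so |N(S)| = 4 < |S| = 5.
Every subset of size less than 5 has at least as many neighbours as members, so 5 is the minimum.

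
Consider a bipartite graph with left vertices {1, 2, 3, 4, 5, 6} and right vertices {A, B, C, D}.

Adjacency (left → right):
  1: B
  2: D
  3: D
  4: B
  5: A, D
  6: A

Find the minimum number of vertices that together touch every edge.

A maximum matching has 3 edges (e.g. 1–B, 2–D, 5–A).
By König's theorem the minimum vertex cover has the same size. One such cover is {A, B, D}.

3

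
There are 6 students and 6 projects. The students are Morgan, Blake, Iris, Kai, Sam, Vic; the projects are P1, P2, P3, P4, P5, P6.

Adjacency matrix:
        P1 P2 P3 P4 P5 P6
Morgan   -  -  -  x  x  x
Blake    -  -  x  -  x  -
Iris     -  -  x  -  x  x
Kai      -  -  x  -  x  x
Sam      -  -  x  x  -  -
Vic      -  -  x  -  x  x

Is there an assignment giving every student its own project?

The set {Morgan, Blake, Iris, Kai, Sam, Vic} has only 4 neighbours ({P3, P4, P5, P6}), so by Hall's theorem at most 4 of the 6 students can be matched.
Hence no matching covers every student.

No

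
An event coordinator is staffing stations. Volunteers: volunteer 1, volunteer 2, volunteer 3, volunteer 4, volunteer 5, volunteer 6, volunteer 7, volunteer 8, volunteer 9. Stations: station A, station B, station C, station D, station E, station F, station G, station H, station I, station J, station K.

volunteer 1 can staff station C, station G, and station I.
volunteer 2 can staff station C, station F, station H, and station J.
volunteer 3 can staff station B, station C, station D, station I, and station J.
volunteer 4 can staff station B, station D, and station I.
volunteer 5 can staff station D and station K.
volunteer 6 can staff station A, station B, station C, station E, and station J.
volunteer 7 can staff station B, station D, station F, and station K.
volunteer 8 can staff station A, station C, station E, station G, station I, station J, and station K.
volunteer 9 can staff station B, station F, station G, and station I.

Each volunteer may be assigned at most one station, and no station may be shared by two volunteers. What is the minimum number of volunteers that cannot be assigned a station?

0

A valid assignment of size 9: volunteer 1→station G, volunteer 2→station C, volunteer 3→station J, volunteer 4→station D, volunteer 5→station K, volunteer 6→station A, volunteer 7→station F, volunteer 8→station I, volunteer 9→station B.
This saturates every volunteer, so 9 is the maximum.
That matches 9 of the 9, leaving 0 unmatched; no matching can do better.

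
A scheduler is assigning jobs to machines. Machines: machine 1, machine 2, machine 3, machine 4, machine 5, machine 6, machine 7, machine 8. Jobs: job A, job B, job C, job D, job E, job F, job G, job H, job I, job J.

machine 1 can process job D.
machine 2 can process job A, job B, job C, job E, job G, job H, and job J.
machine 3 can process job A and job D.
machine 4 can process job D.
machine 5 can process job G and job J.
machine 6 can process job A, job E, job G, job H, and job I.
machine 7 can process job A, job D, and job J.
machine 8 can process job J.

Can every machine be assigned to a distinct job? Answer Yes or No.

The set {machine 1, machine 3, machine 4, machine 7, machine 8} has only 3 neighbours ({job A, job D, job J}), so by Hall's theorem at most 6 of the 8 machines can be matched.
Hence no matching covers every machine.

No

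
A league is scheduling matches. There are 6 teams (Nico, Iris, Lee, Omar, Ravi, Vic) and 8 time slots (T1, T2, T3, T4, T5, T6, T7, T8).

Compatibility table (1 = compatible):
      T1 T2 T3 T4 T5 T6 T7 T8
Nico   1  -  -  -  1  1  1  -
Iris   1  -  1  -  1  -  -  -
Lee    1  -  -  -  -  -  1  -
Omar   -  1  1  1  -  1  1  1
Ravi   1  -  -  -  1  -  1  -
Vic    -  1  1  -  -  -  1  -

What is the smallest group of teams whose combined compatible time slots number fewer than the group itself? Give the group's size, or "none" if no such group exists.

A matching saturating every team exists, for instance Nico→T6, Iris→T3, Lee→T1, Omar→T4, Ravi→T5, Vic→T7.
By Hall's marriage theorem, this means |N(S)| ≥ |S| for every subset S, so no violating subset exists.

none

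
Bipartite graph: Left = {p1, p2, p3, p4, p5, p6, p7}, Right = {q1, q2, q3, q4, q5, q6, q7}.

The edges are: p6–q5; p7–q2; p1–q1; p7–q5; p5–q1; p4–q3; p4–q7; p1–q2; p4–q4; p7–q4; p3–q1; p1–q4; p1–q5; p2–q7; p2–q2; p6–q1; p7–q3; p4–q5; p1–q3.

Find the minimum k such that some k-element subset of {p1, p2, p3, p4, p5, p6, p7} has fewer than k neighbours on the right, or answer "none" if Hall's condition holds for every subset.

2

Take S = {p3, p5}. Its neighbourhood is {q1}, so |N(S)| = 1 < |S| = 2.
No single vertex violates Hall's condition since each has at least one neighbour, so 2 is the minimum.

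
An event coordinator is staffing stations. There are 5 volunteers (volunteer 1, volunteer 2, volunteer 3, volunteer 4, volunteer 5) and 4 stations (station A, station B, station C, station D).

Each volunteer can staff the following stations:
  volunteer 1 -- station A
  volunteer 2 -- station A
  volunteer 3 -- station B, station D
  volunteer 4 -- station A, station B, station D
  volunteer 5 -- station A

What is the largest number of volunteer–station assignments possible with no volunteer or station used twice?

3

For example, pair volunteer 1→station A, volunteer 3→station B, volunteer 4→station D.
The set {volunteer 1, volunteer 2, volunteer 5} has only 1 neighbour ({station A}), so by Hall's theorem at most 3 of the 5 volunteers can be matched.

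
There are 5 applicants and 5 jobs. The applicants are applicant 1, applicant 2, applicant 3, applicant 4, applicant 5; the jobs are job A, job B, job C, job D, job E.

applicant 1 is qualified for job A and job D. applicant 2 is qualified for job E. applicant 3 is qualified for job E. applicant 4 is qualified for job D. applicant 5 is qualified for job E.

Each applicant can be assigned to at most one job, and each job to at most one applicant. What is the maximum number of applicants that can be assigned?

A valid assignment of size 3: applicant 1→job A, applicant 2→job E, applicant 4→job D.
The set {applicant 2, applicant 3, applicant 5} has only 1 neighbour ({job E}), so by Hall's theorem at most 3 of the 5 applicants can be matched.

3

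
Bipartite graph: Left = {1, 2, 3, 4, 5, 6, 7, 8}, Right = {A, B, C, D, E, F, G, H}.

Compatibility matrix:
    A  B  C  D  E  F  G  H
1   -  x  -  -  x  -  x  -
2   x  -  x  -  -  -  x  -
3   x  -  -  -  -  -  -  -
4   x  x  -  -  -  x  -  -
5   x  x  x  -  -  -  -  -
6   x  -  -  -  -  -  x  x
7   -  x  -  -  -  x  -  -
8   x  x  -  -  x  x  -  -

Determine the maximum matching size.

7

For example, pair 1–E, 2–G, 3–A, 4–F, 5–C, 6–H, 7–B.
The set {1, 2, 3, 4, 5, 7, 8} has only 6 neighbours ({A, B, C, E, F, G}), so by Hall's theorem at most 7 of the 8 left vertices can be matched.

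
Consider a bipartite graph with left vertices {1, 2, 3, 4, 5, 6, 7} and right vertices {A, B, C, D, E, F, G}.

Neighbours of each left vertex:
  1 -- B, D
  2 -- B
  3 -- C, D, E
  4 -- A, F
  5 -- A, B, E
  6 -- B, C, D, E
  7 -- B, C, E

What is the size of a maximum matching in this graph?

For example, pair 1→D, 2→B, 3→C, 4→F, 5→A, 6→E.
The set {1, 2, 3, 6, 7} has only 4 neighbours ({B, C, D, E}), so by Hall's theorem at most 6 of the 7 left vertices can be matched.

6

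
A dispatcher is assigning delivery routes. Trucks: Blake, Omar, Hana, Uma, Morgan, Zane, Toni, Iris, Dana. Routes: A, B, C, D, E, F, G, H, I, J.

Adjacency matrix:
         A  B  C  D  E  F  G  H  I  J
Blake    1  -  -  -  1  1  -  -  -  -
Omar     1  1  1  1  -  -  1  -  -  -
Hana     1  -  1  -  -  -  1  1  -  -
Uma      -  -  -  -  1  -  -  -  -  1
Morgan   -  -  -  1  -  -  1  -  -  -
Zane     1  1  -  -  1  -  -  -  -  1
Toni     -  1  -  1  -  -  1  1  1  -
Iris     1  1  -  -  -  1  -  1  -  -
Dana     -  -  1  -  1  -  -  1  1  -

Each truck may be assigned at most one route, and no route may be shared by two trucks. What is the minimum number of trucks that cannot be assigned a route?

0

One maximum matching: Blake→A, Omar→G, Hana→C, Uma→J, Morgan→D, Zane→B, Toni→H, Iris→F, Dana→E.
This saturates every truck, so 9 is the maximum.
That matches 9 of the 9, leaving 0 unmatched; no matching can do better.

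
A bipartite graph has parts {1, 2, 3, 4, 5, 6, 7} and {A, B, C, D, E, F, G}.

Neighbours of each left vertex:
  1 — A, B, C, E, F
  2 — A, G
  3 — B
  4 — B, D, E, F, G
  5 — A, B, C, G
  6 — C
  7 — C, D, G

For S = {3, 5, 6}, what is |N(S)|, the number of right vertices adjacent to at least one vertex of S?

4

The union of neighbours of {3, 5, 6} is {A, B, C, G}, which has 4 elements.
Since |N(S)| = 4 ≥ |S| = 3, Hall's condition holds for this subset.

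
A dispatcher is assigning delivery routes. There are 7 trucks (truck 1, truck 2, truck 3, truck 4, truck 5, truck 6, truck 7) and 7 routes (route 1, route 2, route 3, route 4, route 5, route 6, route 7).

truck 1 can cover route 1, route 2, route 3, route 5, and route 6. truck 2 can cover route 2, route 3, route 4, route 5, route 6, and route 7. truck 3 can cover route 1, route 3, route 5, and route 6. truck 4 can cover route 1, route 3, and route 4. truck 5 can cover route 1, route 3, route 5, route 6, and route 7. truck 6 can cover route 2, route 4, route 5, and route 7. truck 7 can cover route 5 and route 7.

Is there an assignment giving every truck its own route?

Yes

One maximum matching: truck 1→route 3, truck 2→route 6, truck 3→route 5, truck 4→route 4, truck 5→route 1, truck 6→route 2, truck 7→route 7.
All 7 trucks are covered.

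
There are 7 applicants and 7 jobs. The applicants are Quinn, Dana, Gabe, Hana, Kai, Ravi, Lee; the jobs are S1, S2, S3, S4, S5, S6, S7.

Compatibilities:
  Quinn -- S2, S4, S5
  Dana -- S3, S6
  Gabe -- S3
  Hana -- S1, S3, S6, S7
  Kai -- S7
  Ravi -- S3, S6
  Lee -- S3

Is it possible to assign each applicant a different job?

The set {Dana, Gabe, Ravi, Lee} has only 2 neighbours ({S3, S6}), so by Hall's theorem at most 5 of the 7 applicants can be matched.
Hence no matching covers every applicant.

No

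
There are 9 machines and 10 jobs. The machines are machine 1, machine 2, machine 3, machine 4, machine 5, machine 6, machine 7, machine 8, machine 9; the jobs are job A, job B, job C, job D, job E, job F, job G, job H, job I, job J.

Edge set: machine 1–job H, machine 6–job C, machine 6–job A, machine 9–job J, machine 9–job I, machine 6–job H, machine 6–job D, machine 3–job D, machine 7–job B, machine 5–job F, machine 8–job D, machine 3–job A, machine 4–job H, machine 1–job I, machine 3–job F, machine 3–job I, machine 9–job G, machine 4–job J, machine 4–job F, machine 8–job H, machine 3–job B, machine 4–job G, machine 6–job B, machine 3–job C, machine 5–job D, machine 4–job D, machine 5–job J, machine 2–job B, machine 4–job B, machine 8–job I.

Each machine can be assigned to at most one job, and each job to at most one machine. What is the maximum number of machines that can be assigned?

8

A valid assignment of size 8: machine 1–job I, machine 2–job B, machine 3–job C, machine 4–job F, machine 5–job D, machine 6–job A, machine 8–job H, machine 9–job J.
The set {machine 2, machine 7} has only 1 neighbour ({job B}), so by Hall's theorem at most 8 of the 9 machines can be matched.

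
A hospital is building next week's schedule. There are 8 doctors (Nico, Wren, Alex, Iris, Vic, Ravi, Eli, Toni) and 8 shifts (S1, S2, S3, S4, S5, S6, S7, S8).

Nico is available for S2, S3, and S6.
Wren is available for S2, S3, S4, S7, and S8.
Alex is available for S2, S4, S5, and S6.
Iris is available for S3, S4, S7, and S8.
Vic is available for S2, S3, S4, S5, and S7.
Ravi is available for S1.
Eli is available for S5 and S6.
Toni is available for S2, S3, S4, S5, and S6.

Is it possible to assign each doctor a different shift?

For example, pair Nico-S6, Wren-S8, Alex-S4, Iris-S7, Vic-S3, Ravi-S1, Eli-S5, Toni-S2.
All 8 doctors are covered.

Yes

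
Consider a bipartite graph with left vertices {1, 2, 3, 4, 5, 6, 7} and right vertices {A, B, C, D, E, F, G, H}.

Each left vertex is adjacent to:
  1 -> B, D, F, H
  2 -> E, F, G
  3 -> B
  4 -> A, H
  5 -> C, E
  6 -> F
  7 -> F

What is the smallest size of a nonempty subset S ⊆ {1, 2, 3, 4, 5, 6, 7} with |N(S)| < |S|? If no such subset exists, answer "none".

Take S = {6, 7}. Its neighbourhood is {F}, so |N(S)| = 1 < |S| = 2.
No single vertex violates Hall's condition since each has at least one neighbour, so 2 is the minimum.

2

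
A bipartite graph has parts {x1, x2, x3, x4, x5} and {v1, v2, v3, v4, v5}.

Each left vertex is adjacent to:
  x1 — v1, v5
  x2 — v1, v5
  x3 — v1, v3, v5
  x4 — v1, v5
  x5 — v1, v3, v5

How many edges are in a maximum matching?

3

One maximum matching: x1→v5, x2→v1, x3→v3.
The set {x1, x2, x3, x4, x5} has only 3 neighbours ({v1, v3, v5}), so by Hall's theorem at most 3 of the 5 left vertices can be matched.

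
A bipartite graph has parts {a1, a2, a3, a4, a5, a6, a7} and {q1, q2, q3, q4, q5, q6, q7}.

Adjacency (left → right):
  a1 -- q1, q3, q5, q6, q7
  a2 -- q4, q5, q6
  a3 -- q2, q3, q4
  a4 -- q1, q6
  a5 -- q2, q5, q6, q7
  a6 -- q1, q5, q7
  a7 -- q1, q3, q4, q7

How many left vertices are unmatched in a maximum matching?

0

For example, pair a1-q3, a2-q6, a3-q2, a4-q1, a5-q7, a6-q5, a7-q4.
This saturates every left vertex, so 7 is the maximum.
That matches 7 of the 7, leaving 0 unmatched; no matching can do better.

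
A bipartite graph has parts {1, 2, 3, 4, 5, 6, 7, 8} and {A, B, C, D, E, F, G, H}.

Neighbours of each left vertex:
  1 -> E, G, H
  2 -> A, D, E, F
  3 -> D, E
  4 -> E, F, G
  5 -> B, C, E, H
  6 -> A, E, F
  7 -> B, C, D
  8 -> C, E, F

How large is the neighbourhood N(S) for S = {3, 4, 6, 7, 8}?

The union of neighbours of {3, 4, 6, 7, 8} is {A, B, C, D, E, F, G}, which has 7 elements.
Since |N(S)| = 7 ≥ |S| = 5, Hall's condition holds for this subset.

7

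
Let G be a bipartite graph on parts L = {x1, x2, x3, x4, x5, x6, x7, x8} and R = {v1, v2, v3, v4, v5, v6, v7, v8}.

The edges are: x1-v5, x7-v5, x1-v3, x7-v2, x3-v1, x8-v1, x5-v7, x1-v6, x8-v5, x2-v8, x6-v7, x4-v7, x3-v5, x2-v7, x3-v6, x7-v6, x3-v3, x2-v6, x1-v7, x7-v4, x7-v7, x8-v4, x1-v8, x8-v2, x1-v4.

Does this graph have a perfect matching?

The set {x4, x5, x6} has only 1 neighbour ({v7}), so by Hall's theorem at most 6 of the 8 left vertices can be matched.
Hence no matching covers every left vertex.

No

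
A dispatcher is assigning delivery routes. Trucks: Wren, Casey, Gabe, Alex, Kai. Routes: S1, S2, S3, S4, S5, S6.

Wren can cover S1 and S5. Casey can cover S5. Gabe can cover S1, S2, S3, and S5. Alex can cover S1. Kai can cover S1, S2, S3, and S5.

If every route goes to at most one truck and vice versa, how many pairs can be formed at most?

A valid assignment of size 4: Wren-S1, Casey-S5, Gabe-S3, Kai-S2.
The set {Wren, Casey, Alex} has only 2 neighbours ({S1, S5}), so by Hall's theorem at most 4 of the 5 trucks can be matched.

4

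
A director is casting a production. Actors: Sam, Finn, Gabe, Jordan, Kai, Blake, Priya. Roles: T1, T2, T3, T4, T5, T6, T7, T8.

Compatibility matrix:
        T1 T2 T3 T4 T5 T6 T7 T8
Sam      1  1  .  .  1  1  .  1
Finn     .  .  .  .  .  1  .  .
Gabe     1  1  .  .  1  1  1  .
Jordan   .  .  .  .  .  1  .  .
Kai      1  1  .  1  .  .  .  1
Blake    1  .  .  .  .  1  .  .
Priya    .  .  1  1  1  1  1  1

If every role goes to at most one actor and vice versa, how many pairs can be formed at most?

6

A valid assignment of size 6: Sam→T8, Finn→T6, Gabe→T5, Kai→T2, Blake→T1, Priya→T7.
The set {Finn, Jordan} has only 1 neighbour ({T6}), so by Hall's theorem at most 6 of the 7 actors can be matched.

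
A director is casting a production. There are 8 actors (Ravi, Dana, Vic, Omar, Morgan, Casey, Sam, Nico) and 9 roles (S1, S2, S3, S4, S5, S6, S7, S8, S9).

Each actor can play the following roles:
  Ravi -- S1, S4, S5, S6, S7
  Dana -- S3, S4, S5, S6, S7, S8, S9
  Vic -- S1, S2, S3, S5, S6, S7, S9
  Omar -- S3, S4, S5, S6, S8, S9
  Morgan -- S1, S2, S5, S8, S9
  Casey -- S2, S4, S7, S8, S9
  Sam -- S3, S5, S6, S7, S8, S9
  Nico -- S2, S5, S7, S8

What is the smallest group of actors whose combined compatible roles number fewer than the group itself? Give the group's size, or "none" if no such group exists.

none

A matching saturating every actor exists, for instance Ravi→S5, Dana→S3, Vic→S7, Omar→S4, Morgan→S1, Casey→S9, Sam→S6, Nico→S2.
By Hall's marriage theorem, this means |N(S)| ≥ |S| for every subset S, so no violating subset exists.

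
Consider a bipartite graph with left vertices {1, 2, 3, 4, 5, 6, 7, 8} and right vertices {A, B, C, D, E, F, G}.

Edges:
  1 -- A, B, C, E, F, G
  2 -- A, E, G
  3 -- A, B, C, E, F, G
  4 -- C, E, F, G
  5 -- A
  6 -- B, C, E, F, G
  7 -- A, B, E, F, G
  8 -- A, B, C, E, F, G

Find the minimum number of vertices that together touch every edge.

6

The 6 edges 1–F, 2–E, 3–B, 4–C, 5–A, 6–G form a matching, so any vertex cover needs at least 6 vertices (one per matched edge).
Conversely {A, B, C, E, F, G} meets every edge and has exactly 6 vertices, so 6 is optimal.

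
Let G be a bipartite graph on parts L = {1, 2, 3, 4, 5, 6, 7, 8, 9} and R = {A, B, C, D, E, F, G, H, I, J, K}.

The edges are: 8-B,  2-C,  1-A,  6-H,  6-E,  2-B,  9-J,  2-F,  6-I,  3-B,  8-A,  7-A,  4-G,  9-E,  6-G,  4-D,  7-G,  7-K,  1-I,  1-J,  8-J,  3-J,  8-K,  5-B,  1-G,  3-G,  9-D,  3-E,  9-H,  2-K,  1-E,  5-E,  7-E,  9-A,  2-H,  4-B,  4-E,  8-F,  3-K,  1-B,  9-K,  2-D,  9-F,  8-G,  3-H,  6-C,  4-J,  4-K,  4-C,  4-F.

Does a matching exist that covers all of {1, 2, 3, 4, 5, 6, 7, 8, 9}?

Yes

One maximum matching: 1→A, 2→F, 3→K, 4→D, 5→B, 6→H, 7→E, 8→G, 9→J.
Every left vertex is matched, so this matching saturates all of them.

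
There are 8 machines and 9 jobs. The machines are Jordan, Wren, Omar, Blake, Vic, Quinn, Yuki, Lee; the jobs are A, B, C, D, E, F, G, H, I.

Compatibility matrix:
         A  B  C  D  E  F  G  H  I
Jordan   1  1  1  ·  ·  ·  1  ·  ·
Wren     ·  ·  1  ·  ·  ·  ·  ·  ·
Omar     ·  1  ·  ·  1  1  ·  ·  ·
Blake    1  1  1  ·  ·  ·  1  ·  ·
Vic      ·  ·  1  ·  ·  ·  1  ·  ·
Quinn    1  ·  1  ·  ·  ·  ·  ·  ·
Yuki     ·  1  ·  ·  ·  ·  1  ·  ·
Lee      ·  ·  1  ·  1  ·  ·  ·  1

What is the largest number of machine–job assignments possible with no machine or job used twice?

6

For example, pair Jordan–B, Wren–C, Omar–F, Blake–A, Vic–G, Lee–E.
The set {Jordan, Wren, Blake, Vic, Quinn, Yuki} has only 4 neighbours ({A, B, C, G}), so by Hall's theorem at most 6 of the 8 machines can be matched.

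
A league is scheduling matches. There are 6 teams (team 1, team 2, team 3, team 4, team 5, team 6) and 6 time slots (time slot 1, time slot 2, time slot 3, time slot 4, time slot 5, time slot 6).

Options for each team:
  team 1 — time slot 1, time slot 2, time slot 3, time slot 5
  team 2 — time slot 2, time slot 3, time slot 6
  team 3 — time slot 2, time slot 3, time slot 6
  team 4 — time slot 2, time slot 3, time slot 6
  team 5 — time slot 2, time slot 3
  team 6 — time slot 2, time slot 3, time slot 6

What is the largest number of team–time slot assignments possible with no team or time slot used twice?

4

A valid assignment of size 4: team 1–time slot 5, team 2–time slot 6, team 3–time slot 3, team 4–time slot 2.
The set {team 2, team 3, team 4, team 5, team 6} has only 3 neighbours ({time slot 2, time slot 3, time slot 6}), so by Hall's theorem at most 4 of the 6 teams can be matched.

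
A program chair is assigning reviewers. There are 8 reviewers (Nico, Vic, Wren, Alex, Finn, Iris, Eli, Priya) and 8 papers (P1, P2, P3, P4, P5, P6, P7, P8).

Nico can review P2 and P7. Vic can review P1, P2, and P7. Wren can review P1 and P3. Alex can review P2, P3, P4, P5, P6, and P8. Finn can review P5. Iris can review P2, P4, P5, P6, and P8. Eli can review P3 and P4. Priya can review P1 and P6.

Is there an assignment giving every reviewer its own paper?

For example, pair Nico→P2, Vic→P7, Wren→P3, Alex→P6, Finn→P5, Iris→P8, Eli→P4, Priya→P1.
All 8 reviewers are covered.

Yes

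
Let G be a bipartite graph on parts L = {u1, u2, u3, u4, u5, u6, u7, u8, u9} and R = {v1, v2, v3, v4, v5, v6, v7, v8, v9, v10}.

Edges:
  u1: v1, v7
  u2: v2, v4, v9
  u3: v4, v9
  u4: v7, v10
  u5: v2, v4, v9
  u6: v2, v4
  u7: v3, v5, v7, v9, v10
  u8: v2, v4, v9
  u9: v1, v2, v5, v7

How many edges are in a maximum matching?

7

A valid assignment of size 7: u1–v1, u2–v4, u3–v9, u4–v10, u5–v2, u7–v3, u9–v7.
The set {u2, u3, u5, u6, u8} has only 3 neighbours ({v2, v4, v9}), so by Hall's theorem at most 7 of the 9 left vertices can be matched.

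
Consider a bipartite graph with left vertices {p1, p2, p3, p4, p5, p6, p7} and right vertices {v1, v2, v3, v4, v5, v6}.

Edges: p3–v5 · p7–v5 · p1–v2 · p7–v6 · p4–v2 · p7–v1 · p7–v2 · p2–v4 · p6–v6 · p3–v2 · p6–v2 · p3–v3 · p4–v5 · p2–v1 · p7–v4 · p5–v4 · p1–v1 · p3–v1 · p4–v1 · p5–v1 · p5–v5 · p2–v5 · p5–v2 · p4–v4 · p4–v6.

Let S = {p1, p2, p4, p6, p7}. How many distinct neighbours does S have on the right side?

The union of neighbours of {p1, p2, p4, p6, p7} is {v1, v2, v4, v5, v6}, which has 5 elements.
Since |N(S)| = 5 ≥ |S| = 5, Hall's condition holds for this subset.

5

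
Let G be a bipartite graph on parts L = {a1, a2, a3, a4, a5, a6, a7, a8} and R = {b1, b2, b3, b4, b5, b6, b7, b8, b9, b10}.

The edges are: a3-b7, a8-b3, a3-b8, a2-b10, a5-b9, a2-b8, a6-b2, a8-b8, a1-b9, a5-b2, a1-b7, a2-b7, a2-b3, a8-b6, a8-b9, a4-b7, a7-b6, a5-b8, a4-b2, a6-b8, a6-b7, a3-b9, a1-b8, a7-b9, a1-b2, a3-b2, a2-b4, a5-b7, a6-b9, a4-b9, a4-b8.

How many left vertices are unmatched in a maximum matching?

1

For example, pair a1–b9, a2–b4, a3–b2, a4–b7, a5–b8, a7–b6, a8–b3.
The set {a1, a3, a4, a5, a6} has only 4 neighbours ({b2, b7, b8, b9}), so by Hall's theorem at most 7 of the 8 left vertices can be matched.
That matches 7 of the 8, leaving 1 unmatched; no matching can do better.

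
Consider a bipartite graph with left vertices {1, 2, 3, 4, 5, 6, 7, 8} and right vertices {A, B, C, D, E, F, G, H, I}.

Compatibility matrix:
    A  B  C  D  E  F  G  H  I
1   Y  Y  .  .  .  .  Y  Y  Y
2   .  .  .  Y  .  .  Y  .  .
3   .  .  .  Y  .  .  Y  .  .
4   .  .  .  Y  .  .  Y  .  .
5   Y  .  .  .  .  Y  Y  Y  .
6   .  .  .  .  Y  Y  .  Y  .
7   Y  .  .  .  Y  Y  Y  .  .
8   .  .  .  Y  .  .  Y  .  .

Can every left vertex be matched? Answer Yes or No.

No

The set {2, 3, 4, 8} has only 2 neighbours ({D, G}), so by Hall's theorem at most 6 of the 8 left vertices can be matched.
Hence no matching covers every left vertex.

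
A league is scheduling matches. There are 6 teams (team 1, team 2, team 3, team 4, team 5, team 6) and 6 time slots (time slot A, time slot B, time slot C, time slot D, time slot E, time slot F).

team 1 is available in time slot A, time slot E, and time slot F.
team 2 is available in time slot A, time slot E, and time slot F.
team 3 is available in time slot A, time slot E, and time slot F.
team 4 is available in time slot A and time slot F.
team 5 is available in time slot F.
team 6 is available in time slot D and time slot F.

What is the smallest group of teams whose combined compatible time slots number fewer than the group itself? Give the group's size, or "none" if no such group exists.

Take S = {team 1, team 2, team 3, team 4}. Its neighbourhood is {time slot A, time slot E, time slot F}, so |N(S)| = 3 < |S| = 4.
Every subset of size less than 4 has at least as many neighbours as members, so 4 is the minimum.

4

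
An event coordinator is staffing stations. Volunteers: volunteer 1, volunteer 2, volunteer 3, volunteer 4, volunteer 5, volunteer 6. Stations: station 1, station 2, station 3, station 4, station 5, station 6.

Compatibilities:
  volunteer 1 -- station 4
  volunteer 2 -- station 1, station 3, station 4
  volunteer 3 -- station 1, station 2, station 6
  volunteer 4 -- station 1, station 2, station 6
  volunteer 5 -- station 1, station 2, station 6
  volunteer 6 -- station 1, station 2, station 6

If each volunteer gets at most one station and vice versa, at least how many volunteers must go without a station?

1

For example, pair volunteer 1→station 4, volunteer 2→station 3, volunteer 3→station 6, volunteer 4→station 1, volunteer 5→station 2.
The set {volunteer 3, volunteer 4, volunteer 5, volunteer 6} has only 3 neighbours ({station 1, station 2, station 6}), so by Hall's theorem at most 5 of the 6 volunteers can be matched.
That matches 5 of the 6, leaving 1 unmatched; no matching can do better.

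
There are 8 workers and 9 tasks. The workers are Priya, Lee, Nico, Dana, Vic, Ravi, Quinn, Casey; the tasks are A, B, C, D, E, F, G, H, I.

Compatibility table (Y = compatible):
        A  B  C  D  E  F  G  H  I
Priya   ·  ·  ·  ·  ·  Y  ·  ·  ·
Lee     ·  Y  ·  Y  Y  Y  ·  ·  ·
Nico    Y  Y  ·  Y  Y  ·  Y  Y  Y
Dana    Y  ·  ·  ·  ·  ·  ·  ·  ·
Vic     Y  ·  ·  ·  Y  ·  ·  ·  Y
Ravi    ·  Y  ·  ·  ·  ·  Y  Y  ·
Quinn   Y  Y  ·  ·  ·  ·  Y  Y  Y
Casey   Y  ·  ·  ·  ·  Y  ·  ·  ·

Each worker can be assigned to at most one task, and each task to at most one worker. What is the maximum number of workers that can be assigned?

A valid assignment of size 7: Priya–F, Lee–B, Nico–E, Dana–A, Vic–I, Ravi–H, Quinn–G.
The set {Priya, Dana, Casey} has only 2 neighbours ({A, F}), so by Hall's theorem at most 7 of the 8 workers can be matched.

7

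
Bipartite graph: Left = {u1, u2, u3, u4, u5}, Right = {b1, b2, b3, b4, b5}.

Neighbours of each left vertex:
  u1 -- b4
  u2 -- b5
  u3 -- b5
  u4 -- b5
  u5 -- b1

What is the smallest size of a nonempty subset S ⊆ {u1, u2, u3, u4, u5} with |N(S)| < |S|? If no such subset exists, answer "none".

Take S = {u2, u3}. Its neighbourhood is {b5}, so |N(S)| = 1 < |S| = 2.
No single vertex violates Hall's condition since each has at least one neighbour, so 2 is the minimum.

2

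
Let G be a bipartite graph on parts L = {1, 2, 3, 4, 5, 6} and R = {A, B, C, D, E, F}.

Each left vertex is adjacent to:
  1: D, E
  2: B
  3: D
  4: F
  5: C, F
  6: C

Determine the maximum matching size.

5

One maximum matching: 1–E, 2–B, 3–D, 4–F, 5–C.
The set {4, 5, 6} has only 2 neighbours ({C, F}), so by Hall's theorem at most 5 of the 6 left vertices can be matched.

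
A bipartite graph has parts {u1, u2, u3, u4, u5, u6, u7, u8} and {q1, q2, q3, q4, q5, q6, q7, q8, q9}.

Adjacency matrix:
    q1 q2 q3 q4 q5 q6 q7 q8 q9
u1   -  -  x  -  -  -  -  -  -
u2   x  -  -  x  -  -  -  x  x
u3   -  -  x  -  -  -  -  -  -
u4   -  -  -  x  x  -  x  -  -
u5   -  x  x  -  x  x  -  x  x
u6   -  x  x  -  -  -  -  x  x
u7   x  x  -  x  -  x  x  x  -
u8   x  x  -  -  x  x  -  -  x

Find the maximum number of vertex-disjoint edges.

One maximum matching: u1→q3, u2→q8, u4→q7, u5→q6, u6→q2, u7→q4, u8→q9.
The set {u1, u3} has only 1 neighbour ({q3}), so by Hall's theorem at most 7 of the 8 left vertices can be matched.

7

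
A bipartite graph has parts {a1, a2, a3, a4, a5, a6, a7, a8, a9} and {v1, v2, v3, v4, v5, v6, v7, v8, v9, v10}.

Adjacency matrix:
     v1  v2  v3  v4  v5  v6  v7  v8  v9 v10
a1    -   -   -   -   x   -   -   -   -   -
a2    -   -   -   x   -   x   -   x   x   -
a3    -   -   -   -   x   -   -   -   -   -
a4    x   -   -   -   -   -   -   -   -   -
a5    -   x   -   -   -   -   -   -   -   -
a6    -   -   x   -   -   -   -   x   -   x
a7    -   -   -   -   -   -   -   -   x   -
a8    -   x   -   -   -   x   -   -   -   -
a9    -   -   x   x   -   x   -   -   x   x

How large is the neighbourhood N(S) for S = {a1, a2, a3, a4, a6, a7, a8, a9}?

The union of neighbours of {a1, a2, a3, a4, a6, a7, a8, a9} is {v1, v2, v3, v4, v5, v6, v8, v9, v10}, which has 9 elements.
Since |N(S)| = 9 ≥ |S| = 8, Hall's condition holds for this subset.

9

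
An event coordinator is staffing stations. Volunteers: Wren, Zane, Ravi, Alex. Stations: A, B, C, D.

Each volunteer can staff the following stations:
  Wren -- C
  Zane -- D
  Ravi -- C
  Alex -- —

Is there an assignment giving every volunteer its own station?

The set {Wren, Ravi, Alex} has only 1 neighbour ({C}), so by Hall's theorem at most 2 of the 4 volunteers can be matched.
Hence no matching covers every volunteer.

No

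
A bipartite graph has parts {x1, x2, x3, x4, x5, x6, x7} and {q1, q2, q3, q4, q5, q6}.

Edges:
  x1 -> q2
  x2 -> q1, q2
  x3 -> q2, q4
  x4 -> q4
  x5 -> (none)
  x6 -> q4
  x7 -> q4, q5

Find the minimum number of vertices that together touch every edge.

A maximum matching has 4 edges (e.g. x1–q2, x2–q1, x3–q4, x7–q5).
By König's theorem the minimum vertex cover has the same size. One such cover is {x2, x7, q2, q4}.

4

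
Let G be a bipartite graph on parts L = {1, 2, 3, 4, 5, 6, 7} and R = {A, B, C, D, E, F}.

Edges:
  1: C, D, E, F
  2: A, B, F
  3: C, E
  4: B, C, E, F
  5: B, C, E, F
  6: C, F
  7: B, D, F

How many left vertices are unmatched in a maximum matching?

1

For example, pair 1→D, 2→A, 3→C, 4→E, 5→B, 6→F.
The set {1, 3, 4, 5, 6, 7} has only 5 neighbours ({B, C, D, E, F}), so by Hall's theorem at most 6 of the 7 left vertices can be matched.
That matches 6 of the 7, leaving 1 unmatched; no matching can do better.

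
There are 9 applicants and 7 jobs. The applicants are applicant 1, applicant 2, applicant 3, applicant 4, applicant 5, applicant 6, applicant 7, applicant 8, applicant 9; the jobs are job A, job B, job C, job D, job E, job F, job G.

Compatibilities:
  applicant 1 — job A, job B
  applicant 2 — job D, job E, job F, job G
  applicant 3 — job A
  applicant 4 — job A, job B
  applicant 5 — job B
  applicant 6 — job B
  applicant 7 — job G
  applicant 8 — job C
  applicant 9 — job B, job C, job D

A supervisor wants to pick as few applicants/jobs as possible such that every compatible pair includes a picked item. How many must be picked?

6

{applicant 2, applicant 7, applicant 8, applicant 9, job A, job B} is a vertex cover of size 6: every edge has an endpoint in this set.
No smaller cover exists because applicant 1–job B, applicant 2–job F, applicant 3–job A, applicant 7–job G, applicant 8–job C, applicant 9–job D is a matching of size 6, and a cover must include an endpoint of each of these disjoint edges (König's theorem).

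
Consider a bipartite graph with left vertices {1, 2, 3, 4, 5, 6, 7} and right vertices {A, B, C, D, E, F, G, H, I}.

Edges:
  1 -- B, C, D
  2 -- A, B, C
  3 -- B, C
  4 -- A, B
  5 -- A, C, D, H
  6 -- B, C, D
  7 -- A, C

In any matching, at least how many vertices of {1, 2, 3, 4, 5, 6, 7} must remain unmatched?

A valid assignment of size 5: 1→D, 2→A, 3→C, 4→B, 5→H.
The set {1, 2, 3, 4, 6, 7} has only 4 neighbours ({A, B, C, D}), so by Hall's theorem at most 5 of the 7 left vertices can be matched.
That matches 5 of the 7, leaving 2 unmatched; no matching can do better.

2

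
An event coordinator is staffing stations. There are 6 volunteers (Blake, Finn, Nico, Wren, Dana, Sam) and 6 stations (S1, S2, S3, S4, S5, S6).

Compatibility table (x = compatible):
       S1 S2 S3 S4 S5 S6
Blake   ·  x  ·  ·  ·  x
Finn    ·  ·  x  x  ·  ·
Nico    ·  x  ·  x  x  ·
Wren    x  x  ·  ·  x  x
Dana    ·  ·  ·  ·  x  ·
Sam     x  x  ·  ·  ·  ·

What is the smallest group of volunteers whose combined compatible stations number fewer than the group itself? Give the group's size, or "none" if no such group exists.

A matching saturating every volunteer exists, for instance Blake→S6, Finn→S3, Nico→S4, Wren→S1, Dana→S5, Sam→S2.
By Hall's marriage theorem, this means |N(S)| ≥ |S| for every subset S, so no violating subset exists.

none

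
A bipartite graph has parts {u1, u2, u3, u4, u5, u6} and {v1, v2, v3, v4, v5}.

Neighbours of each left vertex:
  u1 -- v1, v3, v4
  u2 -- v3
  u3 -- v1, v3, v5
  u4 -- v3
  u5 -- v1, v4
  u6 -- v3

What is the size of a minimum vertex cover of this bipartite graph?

4

A maximum matching has 4 edges (e.g. u1–v4, u2–v3, u3–v5, u5–v1).
By König's theorem the minimum vertex cover has the same size. One such cover is {u1, u3, u5, v3}.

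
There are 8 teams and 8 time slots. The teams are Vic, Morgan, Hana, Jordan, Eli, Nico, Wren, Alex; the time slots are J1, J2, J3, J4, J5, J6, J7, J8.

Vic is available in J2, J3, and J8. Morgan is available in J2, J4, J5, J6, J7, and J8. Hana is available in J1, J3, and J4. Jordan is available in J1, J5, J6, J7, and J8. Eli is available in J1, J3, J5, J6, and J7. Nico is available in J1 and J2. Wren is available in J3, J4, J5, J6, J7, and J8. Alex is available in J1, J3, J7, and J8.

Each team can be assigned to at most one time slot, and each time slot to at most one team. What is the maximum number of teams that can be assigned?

8

A valid assignment of size 8: Vic→J8, Morgan→J6, Hana→J4, Jordan→J5, Eli→J1, Nico→J2, Wren→J7, Alex→J3.
This saturates every team, so 8 is the maximum.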